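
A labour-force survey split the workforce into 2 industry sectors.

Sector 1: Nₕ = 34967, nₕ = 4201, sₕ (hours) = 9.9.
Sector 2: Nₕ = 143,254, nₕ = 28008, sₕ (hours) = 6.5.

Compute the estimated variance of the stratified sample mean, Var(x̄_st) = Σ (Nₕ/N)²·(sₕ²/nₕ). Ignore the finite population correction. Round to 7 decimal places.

N = 178221; Wₕ = Nₕ/N.
sector 1: (34967/178221)²·9.9²/4201 = 0.0008980835
sector 2: (143254/178221)²·6.5²/28008 = 0.0009746314
Sum = 0.0018727148 → 0.0018727.

0.0018727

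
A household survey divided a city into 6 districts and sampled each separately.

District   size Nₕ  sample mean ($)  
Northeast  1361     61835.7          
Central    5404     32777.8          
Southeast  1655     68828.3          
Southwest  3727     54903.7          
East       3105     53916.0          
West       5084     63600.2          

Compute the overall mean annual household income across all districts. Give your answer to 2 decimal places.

N = 1361 + 5404 + 1655 + 3727 + 3105 + 5084 = 20336.
The stratified mean weights each stratum mean by its population share Nₕ/N.
Σ Nₕx̄ₕ = 1361·61835.7 + 5404·32777.8 + 1655·68828.3 + 3727·54903.7 + 3105·53916.0 + 5084·63600.2 = 84158387.7 + 177131231.2 + 113910836.5 + 204626089.9 + 167409180 + 323343416.8 = 1070579142.1.
Divide by N: 1070579142.1 / 20336 = 52644.5290... → 52644.53.

52644.53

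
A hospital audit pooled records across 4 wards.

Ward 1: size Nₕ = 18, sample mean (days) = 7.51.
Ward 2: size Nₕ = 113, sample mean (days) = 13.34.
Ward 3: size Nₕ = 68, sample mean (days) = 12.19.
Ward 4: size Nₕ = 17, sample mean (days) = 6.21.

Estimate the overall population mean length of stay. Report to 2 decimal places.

11.93

N = 18 + 113 + 68 + 17 = 216.
Weight each subgroup mean by Nₕ/N and sum.
Σ Nₕx̄ₕ = 18·7.51 + 113·13.34 + 68·12.19 + 17·6.21 = 135.18 + 1507.42 + 828.92 + 105.57 = 2577.09.
Divide by N: 2577.09 / 216 = 11.9310... → 11.93.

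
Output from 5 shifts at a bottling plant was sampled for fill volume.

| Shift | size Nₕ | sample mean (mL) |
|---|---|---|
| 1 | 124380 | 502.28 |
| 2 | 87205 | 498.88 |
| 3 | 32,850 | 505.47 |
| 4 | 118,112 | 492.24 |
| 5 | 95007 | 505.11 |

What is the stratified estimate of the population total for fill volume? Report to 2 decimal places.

1: 124380·502.28 = 62473586.4
2: 87205·498.88 = 43504830.4
3: 32850·505.47 = 16604689.5
4: 118112·492.24 = 58139450.88
5: 95007·505.11 = 47988985.77
τ̂ = Σ Nₕx̄ₕ = 228711542.95.

228711542.95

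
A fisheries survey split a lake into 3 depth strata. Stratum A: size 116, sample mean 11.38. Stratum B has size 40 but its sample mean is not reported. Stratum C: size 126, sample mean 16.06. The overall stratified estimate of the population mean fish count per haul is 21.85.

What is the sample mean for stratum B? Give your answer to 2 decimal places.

Σ Nₕx̄ₕ = N·μ, so 40·x̄_B = 282·21.85 − (116·11.38 + 126·16.06).
= 6161.7 − 3343.64 = 2818.06.
x̄_B = 2818.06 / 40 = 70.4515 → 70.45.

70.45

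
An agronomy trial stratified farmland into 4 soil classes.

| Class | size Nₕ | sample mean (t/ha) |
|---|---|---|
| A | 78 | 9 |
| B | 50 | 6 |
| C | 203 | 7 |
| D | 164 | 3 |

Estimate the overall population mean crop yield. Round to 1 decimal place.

5.9

N = 78 + 50 + 203 + 164 = 495.
The stratified mean weights each stratum mean by its population share Nₕ/N.
Σ Nₕx̄ₕ = 78·9 + 50·6 + 203·7 + 164·3 = 702 + 300 + 1421 + 492 = 2915.
Divide by N: 2915 / 495 = 5.889... → 5.9.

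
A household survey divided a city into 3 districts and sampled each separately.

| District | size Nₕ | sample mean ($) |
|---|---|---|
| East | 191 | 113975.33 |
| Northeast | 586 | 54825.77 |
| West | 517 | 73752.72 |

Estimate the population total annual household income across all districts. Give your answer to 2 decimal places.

92027345.49

East: 191·113975.33 = 21769288.03
Northeast: 586·54825.77 = 32127901.22
West: 517·73752.72 = 38130156.24
τ̂ = Σ Nₕx̄ₕ = 92027345.49.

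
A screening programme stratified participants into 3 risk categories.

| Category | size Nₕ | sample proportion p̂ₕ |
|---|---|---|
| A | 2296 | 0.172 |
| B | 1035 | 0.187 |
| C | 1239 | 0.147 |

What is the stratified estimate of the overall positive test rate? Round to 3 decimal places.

0.169

N = 2296 + 1035 + 1239 = 4570.
Overall proportion = Σ (Nₕ/N)·p̂ₕ.
Σ Nₕp̂ₕ = 394.912 + 193.545 + 182.133 = 770.59.
770.59 / 4570 = 0.16862... → 0.169.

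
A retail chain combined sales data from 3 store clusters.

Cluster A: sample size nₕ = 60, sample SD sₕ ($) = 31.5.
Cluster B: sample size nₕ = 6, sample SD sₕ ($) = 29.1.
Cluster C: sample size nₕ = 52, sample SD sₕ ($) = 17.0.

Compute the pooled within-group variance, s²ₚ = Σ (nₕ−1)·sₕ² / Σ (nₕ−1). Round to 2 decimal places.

674.05

A: (60−1)·31.5² = 59·992.25 = 58542.75
B: (6−1)·29.1² = 5·846.81 = 4234.05
C: (52−1)·17.0² = 51·289 = 14739
Numerator = 77515.8; denominator = Σ(nₕ−1) = 115.
s²ₚ = 77515.8/115 = 674.0504... → 674.05.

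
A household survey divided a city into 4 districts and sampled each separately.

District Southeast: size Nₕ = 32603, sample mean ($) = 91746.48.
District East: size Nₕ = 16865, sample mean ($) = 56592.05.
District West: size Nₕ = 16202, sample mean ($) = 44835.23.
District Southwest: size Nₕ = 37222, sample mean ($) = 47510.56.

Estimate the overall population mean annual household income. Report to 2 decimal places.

62594.70

N = 32603 + 16865 + 16202 + 37222 = 102892.
The stratified mean weights each stratum mean by its population share Nₕ/N.
Σ Nₕx̄ₕ = 32603·91746.48 + 16865·56592.05 + 16202·44835.23 + 37222·47510.56 = 2991210487.44 + 954424923.25 + 726420396.46 + 1768438064.32 = 6440493871.47.
Divide by N: 6440493871.47 / 102892 = 62594.7000... → 62594.70.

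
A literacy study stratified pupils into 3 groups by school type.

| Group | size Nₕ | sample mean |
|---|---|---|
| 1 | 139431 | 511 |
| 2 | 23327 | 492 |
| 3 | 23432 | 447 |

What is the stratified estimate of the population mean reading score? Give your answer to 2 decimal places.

N = 139431 + 23327 + 23432 = 186190.
Overall mean = Σ (Nₕ/N)·x̄ₕ — weight by population share, not a simple average.
Σ Nₕx̄ₕ = 139431·511 + 23327·492 + 23432·447 = 71249241 + 11476884 + 10474104 = 93200229.
Divide by N: 93200229 / 186190 = 500.5652... → 500.57.

500.57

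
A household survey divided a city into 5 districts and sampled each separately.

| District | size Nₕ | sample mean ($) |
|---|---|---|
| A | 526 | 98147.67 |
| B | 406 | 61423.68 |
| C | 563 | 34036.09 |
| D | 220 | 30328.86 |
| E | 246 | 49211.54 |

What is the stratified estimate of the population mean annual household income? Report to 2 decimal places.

58390.82

x̄_st = (Σ Nₕx̄ₕ) / (Σ Nₕ) = (526·98147.67 + 406·61423.68 + 563·34036.09 + 220·30328.86 + 246·49211.54) / 1961
= 114504395.21 / 1961 = 58390.8186... → 58390.82.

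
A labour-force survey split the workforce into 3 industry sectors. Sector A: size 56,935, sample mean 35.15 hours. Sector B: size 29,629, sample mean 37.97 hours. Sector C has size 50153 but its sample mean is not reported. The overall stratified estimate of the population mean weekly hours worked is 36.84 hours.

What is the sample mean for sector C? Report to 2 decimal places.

N = 56935 + 29629 + 50153 = 136717.
Overall total = μ·N = 36.84·136717 = 5036654.28.
Subtract the known strata: 56935·35.15 + 29629·37.97 = 3126278.38.
Remaining total for sector C: 5036654.28 − 3126278.38 = 1910375.9.
Divide by its size: 1910375.9 / 50153 = 38.0910... → 38.09.

38.09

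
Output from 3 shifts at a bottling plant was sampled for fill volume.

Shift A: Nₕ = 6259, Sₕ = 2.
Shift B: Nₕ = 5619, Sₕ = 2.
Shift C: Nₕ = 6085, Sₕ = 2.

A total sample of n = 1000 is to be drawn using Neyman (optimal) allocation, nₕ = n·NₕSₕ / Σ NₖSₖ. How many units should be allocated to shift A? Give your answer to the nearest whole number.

Σ NₕSₕ = 6259·2 + 5619·2 + 6085·2 = 35926.
Share for A: 12518/35926 = 0.34844.
n_A = 1000 × 0.34844 = 348.438... → 348.

348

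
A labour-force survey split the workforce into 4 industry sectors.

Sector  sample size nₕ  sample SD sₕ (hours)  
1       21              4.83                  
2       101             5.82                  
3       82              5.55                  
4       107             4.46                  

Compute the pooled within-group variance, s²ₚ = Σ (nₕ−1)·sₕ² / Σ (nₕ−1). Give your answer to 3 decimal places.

1: (21−1)·4.83² = 20·23.3289 = 466.578
2: (101−1)·5.82² = 100·33.8724 = 3387.24
3: (82−1)·5.55² = 81·30.8025 = 2495.0025
4: (107−1)·4.46² = 106·19.8916 = 2108.5096
Numerator = 8457.3301; denominator = Σ(nₕ−1) = 307.
s²ₚ = 8457.3301/307 = 27.54831... → 27.548.

27.548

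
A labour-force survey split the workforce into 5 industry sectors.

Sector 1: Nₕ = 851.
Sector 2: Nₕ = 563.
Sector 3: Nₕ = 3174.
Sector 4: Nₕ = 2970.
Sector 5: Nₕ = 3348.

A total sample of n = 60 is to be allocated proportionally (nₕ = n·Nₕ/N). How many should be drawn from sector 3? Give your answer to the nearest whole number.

17

Share of sector 3 = 3174/10906 = 0.29103.
Allocate 60 × 0.29103 = 17.462... → 17.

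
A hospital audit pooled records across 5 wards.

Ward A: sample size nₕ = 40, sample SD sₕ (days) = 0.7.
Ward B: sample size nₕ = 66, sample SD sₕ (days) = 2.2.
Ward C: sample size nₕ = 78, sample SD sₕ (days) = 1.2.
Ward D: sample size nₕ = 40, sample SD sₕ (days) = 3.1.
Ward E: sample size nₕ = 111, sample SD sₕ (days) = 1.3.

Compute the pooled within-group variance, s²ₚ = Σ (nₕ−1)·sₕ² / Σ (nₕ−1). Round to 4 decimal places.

3.0463

A: (40−1)·0.7² = 39·0.49 = 19.11
B: (66−1)·2.2² = 65·4.84 = 314.6
C: (78−1)·1.2² = 77·1.44 = 110.88
D: (40−1)·3.1² = 39·9.61 = 374.79
E: (111−1)·1.3² = 110·1.69 = 185.9
Numerator = 1005.28; denominator = Σ(nₕ−1) = 330.
s²ₚ = 1005.28/330 = 3.046303... → 3.0463.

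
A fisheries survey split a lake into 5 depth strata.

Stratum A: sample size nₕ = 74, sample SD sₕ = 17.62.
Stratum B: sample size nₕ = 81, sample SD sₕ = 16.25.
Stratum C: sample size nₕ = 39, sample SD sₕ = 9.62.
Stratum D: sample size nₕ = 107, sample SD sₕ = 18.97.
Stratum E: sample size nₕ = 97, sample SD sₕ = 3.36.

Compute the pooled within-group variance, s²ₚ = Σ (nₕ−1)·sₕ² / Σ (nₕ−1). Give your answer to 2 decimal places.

Degrees of freedom: 73 + 80 + 38 + 106 + 96 = 393.
Σ(nₕ−1)sₕ² = 73·310.4644 + 80·264.0625 + 38·92.5444 + 106·359.8609 + 96·11.2896 = 86534.6454.
s²ₚ = 86534.6454 / 393 = 220.1899... → 220.19.

220.19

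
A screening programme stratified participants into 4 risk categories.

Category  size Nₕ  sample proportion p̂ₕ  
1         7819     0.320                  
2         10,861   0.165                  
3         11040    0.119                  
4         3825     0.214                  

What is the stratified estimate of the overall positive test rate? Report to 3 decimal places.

0.192

N = 7819 + 10861 + 11040 + 3825 = 33545.
Overall proportion = Σ (Nₕ/N)·p̂ₕ.
Σ Nₕp̂ₕ = 2502.08 + 1792.065 + 1313.76 + 818.55 = 6426.455.
6426.455 / 33545 = 0.19158... → 0.192.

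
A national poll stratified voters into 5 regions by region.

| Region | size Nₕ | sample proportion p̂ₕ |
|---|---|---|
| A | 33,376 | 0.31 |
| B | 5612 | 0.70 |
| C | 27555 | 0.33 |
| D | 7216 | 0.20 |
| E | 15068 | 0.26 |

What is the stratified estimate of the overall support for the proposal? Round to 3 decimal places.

Wₕ = Nₕ/N with N = 88827: 0.3757, 0.0632, 0.3102, 0.0812, 0.1696.
p̂_st = 0.3757·0.31 + 0.0632·0.70 + 0.3102·0.33 + 0.0812·0.20 + 0.1696·0.26 ≈ 0.32343... → 0.323.

0.323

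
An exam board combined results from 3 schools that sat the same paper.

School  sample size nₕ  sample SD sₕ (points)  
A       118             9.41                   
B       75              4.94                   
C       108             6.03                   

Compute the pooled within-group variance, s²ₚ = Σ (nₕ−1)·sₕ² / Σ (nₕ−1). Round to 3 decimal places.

A: (118−1)·9.41² = 117·88.5481 = 10360.1277
B: (75−1)·4.94² = 74·24.4036 = 1805.8664
C: (108−1)·6.03² = 107·36.3609 = 3890.6163
Numerator = 16056.6104; denominator = Σ(nₕ−1) = 298.
s²ₚ = 16056.6104/298 = 53.88124... → 53.881.

53.881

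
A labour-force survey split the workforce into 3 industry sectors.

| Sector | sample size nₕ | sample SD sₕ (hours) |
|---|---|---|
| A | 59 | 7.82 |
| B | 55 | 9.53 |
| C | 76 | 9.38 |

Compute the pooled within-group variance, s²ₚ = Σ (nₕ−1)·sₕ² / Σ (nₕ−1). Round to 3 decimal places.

80.481

Degrees of freedom: 58 + 54 + 75 = 187.
Σ(nₕ−1)sₕ² = 58·61.1524 + 54·90.8209 + 75·87.9844 = 15049.9978.
s²ₚ = 15049.9978 / 187 = 80.48127... → 80.481.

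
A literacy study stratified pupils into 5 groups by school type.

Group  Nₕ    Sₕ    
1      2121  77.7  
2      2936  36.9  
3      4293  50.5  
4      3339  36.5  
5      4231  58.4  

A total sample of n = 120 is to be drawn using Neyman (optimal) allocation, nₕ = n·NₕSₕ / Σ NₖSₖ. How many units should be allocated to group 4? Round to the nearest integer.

17

1: NₕSₕ = 2121·77.7 = 164801.7
2: NₕSₕ = 2936·36.9 = 108338.4
3: NₕSₕ = 4293·50.5 = 216796.5
4: NₕSₕ = 3339·36.5 = 121873.5
5: NₕSₕ = 4231·58.4 = 247090.4
Σ NₕSₕ = 858900.5.
n_4 = 120·121873.5/858900.5 = 17.027... → 17.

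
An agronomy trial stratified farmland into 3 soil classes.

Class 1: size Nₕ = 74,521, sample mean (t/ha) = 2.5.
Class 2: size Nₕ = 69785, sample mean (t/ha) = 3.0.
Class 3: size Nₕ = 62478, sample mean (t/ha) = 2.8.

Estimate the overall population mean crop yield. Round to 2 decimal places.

x̄_st = (Σ Nₕx̄ₕ) / (Σ Nₕ) = (74521·2.5 + 69785·3.0 + 62478·2.8) / 206784
= 570595.9 / 206784 = 2.7594... → 2.76.

2.76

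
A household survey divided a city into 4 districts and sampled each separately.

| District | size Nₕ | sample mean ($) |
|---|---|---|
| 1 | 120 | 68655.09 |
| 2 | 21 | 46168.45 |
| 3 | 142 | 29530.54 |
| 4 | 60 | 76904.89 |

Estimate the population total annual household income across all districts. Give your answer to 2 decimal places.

Estimate total by summing Nₕ·x̄ₕ over strata.
120·68655.09 + 21·46168.45 + 142·29530.54 + 60·76904.89 = 8238610.8 + 969537.45 + 4193336.68 + 4614293.4 = 18015778.33.

18015778.33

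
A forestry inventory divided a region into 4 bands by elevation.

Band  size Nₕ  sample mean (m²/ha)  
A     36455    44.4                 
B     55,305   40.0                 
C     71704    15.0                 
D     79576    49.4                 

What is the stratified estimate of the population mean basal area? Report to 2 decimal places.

N = 36455 + 55305 + 71704 + 79576 = 243040.
Weight each subgroup mean by Nₕ/N and sum.
Σ Nₕx̄ₕ = 36455·44.4 + 55305·40.0 + 71704·15.0 + 79576·49.4 = 1618602 + 2212200 + 1075560 + 3931054.4 = 8837416.4.
Divide by N: 8837416.4 / 243040 = 36.3620... → 36.36.

36.36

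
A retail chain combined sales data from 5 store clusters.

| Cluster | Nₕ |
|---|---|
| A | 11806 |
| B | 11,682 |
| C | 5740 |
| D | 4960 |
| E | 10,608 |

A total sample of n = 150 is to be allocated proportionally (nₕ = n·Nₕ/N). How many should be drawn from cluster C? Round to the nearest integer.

19

N = 11806 + 11682 + 5740 + 4960 + 10608 = 44796.
n_C = 150·5740/44796 = 19.220... → 19.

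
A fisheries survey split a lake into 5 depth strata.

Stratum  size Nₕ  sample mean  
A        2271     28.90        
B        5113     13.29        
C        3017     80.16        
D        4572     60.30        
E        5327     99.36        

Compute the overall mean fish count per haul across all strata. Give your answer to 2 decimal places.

58.15

N = 2271 + 5113 + 3017 + 4572 + 5327 = 20300.
The stratified mean weights each stratum mean by its population share Nₕ/N.
Σ Nₕx̄ₕ = 2271·28.90 + 5113·13.29 + 3017·80.16 + 4572·60.30 + 5327·99.36 = 65631.9 + 67951.77 + 241842.72 + 275691.6 + 529290.72 = 1180408.71.
Divide by N: 1180408.71 / 20300 = 58.1482... → 58.15.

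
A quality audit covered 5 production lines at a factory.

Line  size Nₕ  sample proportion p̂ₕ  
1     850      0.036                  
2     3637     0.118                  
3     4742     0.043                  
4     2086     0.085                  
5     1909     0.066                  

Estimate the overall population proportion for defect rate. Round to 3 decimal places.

0.073

N = 850 + 3637 + 4742 + 2086 + 1909 = 13224.
Overall proportion = Σ (Nₕ/N)·p̂ₕ.
Σ Nₕp̂ₕ = 30.6 + 429.166 + 203.906 + 177.31 + 125.994 = 966.976.
966.976 / 13224 = 0.07312... → 0.073.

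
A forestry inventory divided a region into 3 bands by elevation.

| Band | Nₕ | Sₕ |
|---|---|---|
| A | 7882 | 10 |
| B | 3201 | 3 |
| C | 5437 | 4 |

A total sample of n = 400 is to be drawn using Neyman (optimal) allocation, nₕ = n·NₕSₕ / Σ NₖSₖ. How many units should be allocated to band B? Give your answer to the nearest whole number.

A: NₕSₕ = 7882·10 = 78820
B: NₕSₕ = 3201·3 = 9603
C: NₕSₕ = 5437·4 = 21748
Σ NₕSₕ = 110171.
n_B = 400·9603/110171 = 34.866... → 35.

35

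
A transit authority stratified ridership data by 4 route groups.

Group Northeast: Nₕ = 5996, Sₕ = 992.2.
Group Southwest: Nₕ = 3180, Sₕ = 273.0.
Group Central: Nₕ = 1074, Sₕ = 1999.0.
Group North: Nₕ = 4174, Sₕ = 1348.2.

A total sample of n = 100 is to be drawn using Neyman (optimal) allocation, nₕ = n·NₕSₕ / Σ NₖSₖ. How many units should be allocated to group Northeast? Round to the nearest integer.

41

Σ NₕSₕ = 5996·992.2 + 3180·273.0 + 1074·1999.0 + 4174·1348.2 = 14591684.
Share for Northeast: 5949231.2/14591684 = 0.40771.
n_Northeast = 100 × 0.40771 = 40.771... → 41.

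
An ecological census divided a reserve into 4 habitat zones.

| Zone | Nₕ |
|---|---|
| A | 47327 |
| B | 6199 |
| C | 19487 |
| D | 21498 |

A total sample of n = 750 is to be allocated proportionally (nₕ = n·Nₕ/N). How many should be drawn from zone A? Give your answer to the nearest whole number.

376

Share of zone A = 47327/94511 = 0.50076.
Allocate 750 × 0.50076 = 375.567... → 376.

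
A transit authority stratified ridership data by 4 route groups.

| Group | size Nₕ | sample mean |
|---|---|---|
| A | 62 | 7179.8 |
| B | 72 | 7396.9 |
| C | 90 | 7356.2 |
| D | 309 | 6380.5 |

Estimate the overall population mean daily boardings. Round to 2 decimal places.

x̄_st = (Σ Nₕx̄ₕ) / (Σ Nₕ) = (62·7179.8 + 72·7396.9 + 90·7356.2 + 309·6380.5) / 533
= 3611356.9 / 533 = 6775.5289... → 6775.53.

6775.53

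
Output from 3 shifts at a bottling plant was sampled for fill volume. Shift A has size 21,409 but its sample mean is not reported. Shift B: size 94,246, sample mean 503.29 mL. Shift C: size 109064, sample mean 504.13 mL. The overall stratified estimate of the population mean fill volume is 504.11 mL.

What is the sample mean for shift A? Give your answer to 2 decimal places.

507.62

Σ Nₕx̄ₕ = N·μ, so 21409·x̄_A = 224719·504.11 − (94246·503.29 + 109064·504.13).
= 113283095.09 − 102415503.66 = 10867591.43.
x̄_A = 10867591.43 / 21409 = 507.6179... → 507.62.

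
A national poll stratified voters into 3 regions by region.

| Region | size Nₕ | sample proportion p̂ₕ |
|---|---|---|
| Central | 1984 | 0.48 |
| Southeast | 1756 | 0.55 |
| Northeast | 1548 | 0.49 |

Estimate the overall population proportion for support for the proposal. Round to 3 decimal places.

0.506

Wₕ = Nₕ/N with N = 5288: 0.3752, 0.3321, 0.2927.
p̂_st = 0.3752·0.48 + 0.3321·0.55 + 0.2927·0.49 ≈ 0.50617... → 0.506.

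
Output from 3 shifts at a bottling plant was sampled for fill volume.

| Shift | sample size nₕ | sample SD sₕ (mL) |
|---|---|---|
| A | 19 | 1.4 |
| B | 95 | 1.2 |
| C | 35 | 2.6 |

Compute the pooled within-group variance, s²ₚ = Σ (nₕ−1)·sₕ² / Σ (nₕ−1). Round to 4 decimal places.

2.7430

A: (19−1)·1.4² = 18·1.96 = 35.28
B: (95−1)·1.2² = 94·1.44 = 135.36
C: (35−1)·2.6² = 34·6.76 = 229.84
Numerator = 400.48; denominator = Σ(nₕ−1) = 146.
s²ₚ = 400.48/146 = 2.743014... → 2.7430.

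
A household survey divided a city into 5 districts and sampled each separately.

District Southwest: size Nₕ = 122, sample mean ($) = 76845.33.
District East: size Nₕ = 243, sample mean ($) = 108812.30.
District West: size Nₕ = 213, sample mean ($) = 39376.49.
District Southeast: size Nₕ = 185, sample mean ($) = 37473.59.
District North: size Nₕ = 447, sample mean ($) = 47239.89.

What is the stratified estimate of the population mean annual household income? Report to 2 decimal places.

N = 122 + 243 + 213 + 185 + 447 = 1210.
Overall mean = Σ (Nₕ/N)·x̄ₕ — weight by population share, not a simple average.
Σ Nₕx̄ₕ = 122·76845.33 + 243·108812.30 + 213·39376.49 + 185·37473.59 + 447·47239.89 = 9375130.26 + 26441388.9 + 8387192.37 + 6932614.15 + 21116230.83 = 72252556.51.
Divide by N: 72252556.51 / 1210 = 59712.8566... → 59712.86.

59712.86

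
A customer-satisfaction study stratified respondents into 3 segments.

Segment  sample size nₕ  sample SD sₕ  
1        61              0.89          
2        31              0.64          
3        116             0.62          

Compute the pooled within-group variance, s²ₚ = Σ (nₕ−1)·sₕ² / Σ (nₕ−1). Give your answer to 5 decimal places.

0.50741

1: (61−1)·0.89² = 60·0.7921 = 47.526
2: (31−1)·0.64² = 30·0.4096 = 12.288
3: (116−1)·0.62² = 115·0.3844 = 44.206
Numerator = 104.02; denominator = Σ(nₕ−1) = 205.
s²ₚ = 104.02/205 = 0.5074146... → 0.50741.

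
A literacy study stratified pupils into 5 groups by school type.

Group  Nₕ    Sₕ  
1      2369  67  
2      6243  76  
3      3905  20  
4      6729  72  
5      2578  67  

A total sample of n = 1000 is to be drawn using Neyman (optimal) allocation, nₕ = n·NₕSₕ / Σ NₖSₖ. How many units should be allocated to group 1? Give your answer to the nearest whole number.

Σ NₕSₕ = 2369·67 + 6243·76 + 3905·20 + 6729·72 + 2578·67 = 1368505.
Share for 1: 158723/1368505 = 0.11598.
n_1 = 1000 × 0.11598 = 115.983... → 116.

116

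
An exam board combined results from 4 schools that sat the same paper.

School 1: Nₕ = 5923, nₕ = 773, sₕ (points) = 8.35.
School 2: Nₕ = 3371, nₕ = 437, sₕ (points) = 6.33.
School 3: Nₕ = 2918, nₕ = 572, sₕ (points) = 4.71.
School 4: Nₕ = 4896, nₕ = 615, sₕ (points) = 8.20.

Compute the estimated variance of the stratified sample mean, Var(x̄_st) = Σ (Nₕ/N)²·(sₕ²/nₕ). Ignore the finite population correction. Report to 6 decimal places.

0.024454

N = 17108; Wₕ = Nₕ/N.
school 1: (5923/17108)²·8.35²/773 = 0.010811313
school 2: (3371/17108)²·6.33²/437 = 0.003559959
school 3: (2918/17108)²·4.71²/572 = 0.001128283
school 4: (4896/17108)²·8.20²/615 = 0.008954409
Sum = 0.024453964 → 0.024454.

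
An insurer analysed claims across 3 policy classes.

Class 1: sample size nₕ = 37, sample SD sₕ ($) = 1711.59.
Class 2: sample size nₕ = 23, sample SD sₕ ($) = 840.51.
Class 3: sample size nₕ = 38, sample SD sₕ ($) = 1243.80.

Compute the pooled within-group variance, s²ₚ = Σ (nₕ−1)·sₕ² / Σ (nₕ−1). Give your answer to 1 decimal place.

1876272.9

Degrees of freedom: 36 + 22 + 37 = 95.
Σ(nₕ−1)sₕ² = 36·2929540.3281 + 22·706457.0601 + 37·1547038.44 = 178245929.4138.
s²ₚ = 178245929.4138 / 95 = 1876272.941... → 1876272.9.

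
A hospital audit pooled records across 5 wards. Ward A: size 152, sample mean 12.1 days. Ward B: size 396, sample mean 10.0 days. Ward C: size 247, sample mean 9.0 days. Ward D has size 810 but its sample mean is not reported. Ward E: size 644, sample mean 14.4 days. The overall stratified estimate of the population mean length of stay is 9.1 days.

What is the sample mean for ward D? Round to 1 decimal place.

Σ Nₕx̄ₕ = N·μ, so 810·x̄_D = 2249·9.1 − (152·12.1 + 396·10.0 + 247·9.0 + 644·14.4).
= 20465.9 − 17295.8 = 3170.1.
x̄_D = 3170.1 / 810 = 3.914... → 3.9.

3.9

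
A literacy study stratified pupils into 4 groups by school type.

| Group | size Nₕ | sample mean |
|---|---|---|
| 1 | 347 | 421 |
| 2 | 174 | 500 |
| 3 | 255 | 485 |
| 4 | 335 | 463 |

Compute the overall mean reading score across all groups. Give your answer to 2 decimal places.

N = 1111; weights Wₕ = Nₕ/N = (0.3123, 0.1566, 0.2295, 0.3015).
x̄_st = Σ Wₕ·x̄ₕ = 0.3123·421 + 0.1566·500 + 0.2295·485 + 0.3015·463 ≈ 460.7264...
→ 460.73.

460.73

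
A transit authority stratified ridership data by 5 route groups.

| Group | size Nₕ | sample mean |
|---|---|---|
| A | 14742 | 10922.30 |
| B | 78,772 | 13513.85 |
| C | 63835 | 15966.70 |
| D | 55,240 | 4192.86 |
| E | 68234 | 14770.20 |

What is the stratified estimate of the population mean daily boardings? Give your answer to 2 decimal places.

12407.13

x̄_st = (Σ Nₕx̄ₕ) / (Σ Nₕ) = (14742·10922.30 + 78772·13513.85 + 63835·15966.70 + 55240·4192.86 + 68234·14770.20) / 280823
= 3484207246.5 / 280823 = 12407.1292... → 12407.13.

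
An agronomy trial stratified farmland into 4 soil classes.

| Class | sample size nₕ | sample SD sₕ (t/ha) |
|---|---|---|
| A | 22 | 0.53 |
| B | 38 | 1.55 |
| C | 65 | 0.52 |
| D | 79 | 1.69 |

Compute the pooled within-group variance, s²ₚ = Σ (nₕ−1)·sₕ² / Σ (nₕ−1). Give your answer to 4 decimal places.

Degrees of freedom: 21 + 37 + 64 + 78 = 200.
Σ(nₕ−1)sₕ² = 21·0.2809 + 37·2.4025 + 64·0.2704 + 78·2.8561 = 334.8728.
s²ₚ = 334.8728 / 200 = 1.674364 → 1.6744.

1.6744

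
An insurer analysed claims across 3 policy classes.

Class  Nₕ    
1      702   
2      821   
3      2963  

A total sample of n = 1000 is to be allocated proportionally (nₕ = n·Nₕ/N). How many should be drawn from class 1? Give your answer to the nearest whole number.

156

N = 702 + 821 + 2963 = 4486.
n_1 = 1000·702/4486 = 156.487... → 156.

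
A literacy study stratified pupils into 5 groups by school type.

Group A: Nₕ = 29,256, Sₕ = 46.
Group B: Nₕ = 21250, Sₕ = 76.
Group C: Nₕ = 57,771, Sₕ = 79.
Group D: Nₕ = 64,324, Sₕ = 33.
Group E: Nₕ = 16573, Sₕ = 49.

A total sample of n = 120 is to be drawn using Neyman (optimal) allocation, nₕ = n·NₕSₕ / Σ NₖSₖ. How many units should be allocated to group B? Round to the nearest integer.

19

Σ NₕSₕ = 29256·46 + 21250·76 + 57771·79 + 64324·33 + 16573·49 = 10459454.
Share for B: 1615000/10459454 = 0.15441.
n_B = 120 × 0.15441 = 18.529... → 19.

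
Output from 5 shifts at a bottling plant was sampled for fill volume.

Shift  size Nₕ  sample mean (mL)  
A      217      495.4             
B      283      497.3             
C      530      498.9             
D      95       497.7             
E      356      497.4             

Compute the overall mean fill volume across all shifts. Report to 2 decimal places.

x̄_st = (Σ Nₕx̄ₕ) / (Σ Nₕ) = (217·495.4 + 283·497.3 + 530·498.9 + 95·497.7 + 356·497.4) / 1481
= 737010.6 / 1481 = 497.6439... → 497.64.

497.64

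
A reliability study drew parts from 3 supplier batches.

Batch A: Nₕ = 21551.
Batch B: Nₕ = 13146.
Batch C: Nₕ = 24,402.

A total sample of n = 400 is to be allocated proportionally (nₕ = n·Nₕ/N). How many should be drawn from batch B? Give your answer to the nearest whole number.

N = 21551 + 13146 + 24402 = 59099.
n_B = 400·13146/59099 = 88.976... → 89.

89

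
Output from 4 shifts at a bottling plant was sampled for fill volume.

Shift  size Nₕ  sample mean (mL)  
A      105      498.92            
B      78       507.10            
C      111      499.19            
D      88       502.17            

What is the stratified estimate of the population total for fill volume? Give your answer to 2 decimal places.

191541.45

A: 105·498.92 = 52386.6
B: 78·507.10 = 39553.8
C: 111·499.19 = 55410.09
D: 88·502.17 = 44190.96
τ̂ = Σ Nₕx̄ₕ = 191541.45.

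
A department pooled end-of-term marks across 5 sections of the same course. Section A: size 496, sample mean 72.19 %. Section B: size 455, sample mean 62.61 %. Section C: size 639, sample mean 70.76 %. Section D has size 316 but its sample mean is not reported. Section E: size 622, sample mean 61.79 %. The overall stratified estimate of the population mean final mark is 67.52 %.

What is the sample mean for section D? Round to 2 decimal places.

71.99

N = 496 + 455 + 639 + 316 + 622 = 2528.
Overall total = μ·N = 67.52·2528 = 170690.56.
Subtract the known strata: 496·72.19 + 455·62.61 + 639·70.76 + 622·61.79 = 147942.81.
Remaining total for section D: 170690.56 − 147942.81 = 22747.75.
Divide by its size: 22747.75 / 316 = 71.9866... → 71.99.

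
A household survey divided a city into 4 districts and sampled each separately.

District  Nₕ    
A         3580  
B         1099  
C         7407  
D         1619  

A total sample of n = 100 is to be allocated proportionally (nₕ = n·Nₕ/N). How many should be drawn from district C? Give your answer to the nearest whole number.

54

N = 3580 + 1099 + 7407 + 1619 = 13705.
n_C = 100·7407/13705 = 54.046... → 54.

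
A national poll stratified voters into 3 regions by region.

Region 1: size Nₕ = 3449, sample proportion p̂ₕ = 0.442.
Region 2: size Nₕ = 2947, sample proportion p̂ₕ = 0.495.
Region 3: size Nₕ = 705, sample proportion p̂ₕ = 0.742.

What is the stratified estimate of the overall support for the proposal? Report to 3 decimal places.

Wₕ = Nₕ/N with N = 7101: 0.4857, 0.4150, 0.0993.
p̂_st = 0.4857·0.442 + 0.4150·0.495 + 0.0993·0.742 ≈ 0.49378... → 0.494.

0.494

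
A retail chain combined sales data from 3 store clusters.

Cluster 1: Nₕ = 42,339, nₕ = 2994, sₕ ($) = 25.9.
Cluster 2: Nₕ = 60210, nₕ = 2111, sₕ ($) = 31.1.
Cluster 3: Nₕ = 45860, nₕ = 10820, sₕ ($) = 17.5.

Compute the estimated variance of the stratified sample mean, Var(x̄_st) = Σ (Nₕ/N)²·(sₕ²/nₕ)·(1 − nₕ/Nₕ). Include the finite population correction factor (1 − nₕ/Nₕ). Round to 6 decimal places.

N = 148409; Wₕ = Nₕ/N.
cluster 1: (42339/148409)²·25.9²/2994·(1 − 2994/42339) = 0.016945618
cluster 2: (60210/148409)²·31.1²/2111·(1 − 2111/60210) = 0.072769493
cluster 3: (45860/148409)²·17.5²/10820·(1 − 10820/45860) = 0.002065031
Sum = 0.091780142 → 0.091780.

0.091780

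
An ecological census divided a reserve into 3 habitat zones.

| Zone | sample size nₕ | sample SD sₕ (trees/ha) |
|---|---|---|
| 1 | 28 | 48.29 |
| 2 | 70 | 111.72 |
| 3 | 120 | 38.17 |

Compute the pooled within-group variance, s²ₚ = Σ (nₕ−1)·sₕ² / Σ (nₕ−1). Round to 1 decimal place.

1: (28−1)·48.29² = 27·2331.9241 = 62961.9507
2: (70−1)·111.72² = 69·12481.3584 = 861213.7296
3: (120−1)·38.17² = 119·1456.9489 = 173376.9191
Numerator = 1097552.5994; denominator = Σ(nₕ−1) = 215.
s²ₚ = 1097552.5994/215 = 5104.896... → 5104.9.

5104.9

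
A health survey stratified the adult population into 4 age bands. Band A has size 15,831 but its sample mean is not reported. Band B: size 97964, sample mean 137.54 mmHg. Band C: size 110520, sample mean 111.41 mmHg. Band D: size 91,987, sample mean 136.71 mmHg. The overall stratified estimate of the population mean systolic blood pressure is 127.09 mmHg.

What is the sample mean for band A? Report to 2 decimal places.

115.99

Σ Nₕx̄ₕ = N·μ, so 15831·x̄_A = 316302·127.09 − (97964·137.54 + 110520·111.41 + 91987·136.71).
= 40198821.18 − 38362544.53 = 1836276.65.
x̄_A = 1836276.65 / 15831 = 115.9925... → 115.99.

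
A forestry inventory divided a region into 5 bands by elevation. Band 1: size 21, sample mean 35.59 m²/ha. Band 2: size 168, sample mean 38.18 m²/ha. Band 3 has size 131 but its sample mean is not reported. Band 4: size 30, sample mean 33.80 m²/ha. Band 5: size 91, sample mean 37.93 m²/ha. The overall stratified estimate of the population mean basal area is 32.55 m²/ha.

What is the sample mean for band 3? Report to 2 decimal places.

20.82

N = 21 + 168 + 131 + 30 + 91 = 441.
Overall total = μ·N = 32.55·441 = 14354.55.
Subtract the known strata: 21·35.59 + 168·38.18 + 30·33.80 + 91·37.93 = 11627.26.
Remaining total for band 3: 14354.55 − 11627.26 = 2727.29.
Divide by its size: 2727.29 / 131 = 20.8190... → 20.82.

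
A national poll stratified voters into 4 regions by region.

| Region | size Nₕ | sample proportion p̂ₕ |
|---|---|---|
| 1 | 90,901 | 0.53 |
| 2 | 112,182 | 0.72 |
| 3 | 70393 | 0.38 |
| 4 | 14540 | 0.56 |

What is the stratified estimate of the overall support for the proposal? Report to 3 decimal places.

N = 90901 + 112182 + 70393 + 14540 = 288016.
Overall proportion = Σ (Nₕ/N)·p̂ₕ.
Σ Nₕp̂ₕ = 48177.53 + 80771.04 + 26749.34 + 8142.4 = 163840.31.
163840.31 / 288016 = 0.56886... → 0.569.

0.569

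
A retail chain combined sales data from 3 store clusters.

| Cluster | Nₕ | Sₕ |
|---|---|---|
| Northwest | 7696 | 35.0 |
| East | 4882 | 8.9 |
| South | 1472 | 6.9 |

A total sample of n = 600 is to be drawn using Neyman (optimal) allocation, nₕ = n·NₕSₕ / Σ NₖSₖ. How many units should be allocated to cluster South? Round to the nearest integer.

Σ NₕSₕ = 7696·35.0 + 4882·8.9 + 1472·6.9 = 322966.6.
Share for South: 10156.8/322966.6 = 0.03145.
n_South = 600 × 0.03145 = 18.869... → 19.

19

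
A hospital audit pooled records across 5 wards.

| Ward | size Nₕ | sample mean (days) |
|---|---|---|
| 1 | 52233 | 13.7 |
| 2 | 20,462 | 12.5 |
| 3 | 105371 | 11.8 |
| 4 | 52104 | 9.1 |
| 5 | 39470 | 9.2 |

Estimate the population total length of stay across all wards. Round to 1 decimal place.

3052015.3

1: 52233·13.7 = 715592.1
2: 20462·12.5 = 255775
3: 105371·11.8 = 1243377.8
4: 52104·9.1 = 474146.4
5: 39470·9.2 = 363124
τ̂ = Σ Nₕx̄ₕ = 3052015.3.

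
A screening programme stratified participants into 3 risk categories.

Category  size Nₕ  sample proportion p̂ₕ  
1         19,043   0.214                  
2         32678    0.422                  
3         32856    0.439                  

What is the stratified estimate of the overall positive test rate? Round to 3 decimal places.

Wₕ = Nₕ/N with N = 84577: 0.2252, 0.3864, 0.3885.
p̂_st = 0.2252·0.214 + 0.3864·0.422 + 0.3885·0.439 ≈ 0.38177... → 0.382.

0.382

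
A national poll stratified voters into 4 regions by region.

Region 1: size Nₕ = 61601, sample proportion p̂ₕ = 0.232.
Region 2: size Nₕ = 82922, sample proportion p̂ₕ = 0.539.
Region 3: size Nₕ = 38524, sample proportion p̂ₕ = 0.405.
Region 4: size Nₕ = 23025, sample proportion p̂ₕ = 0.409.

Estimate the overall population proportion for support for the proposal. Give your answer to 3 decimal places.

0.408

N = 61601 + 82922 + 38524 + 23025 = 206072.
Overall proportion = Σ (Nₕ/N)·p̂ₕ.
Σ Nₕp̂ₕ = 14291.432 + 44694.958 + 15602.22 + 9417.225 = 84005.835.
84005.835 / 206072 = 0.40765... → 0.408.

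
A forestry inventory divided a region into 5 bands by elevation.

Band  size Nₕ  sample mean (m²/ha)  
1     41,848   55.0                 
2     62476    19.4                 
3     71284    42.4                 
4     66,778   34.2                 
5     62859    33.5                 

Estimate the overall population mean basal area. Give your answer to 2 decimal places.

N = 41848 + 62476 + 71284 + 66778 + 62859 = 305245.
Overall mean = Σ (Nₕ/N)·x̄ₕ — weight by population share, not a simple average.
Σ Nₕx̄ₕ = 41848·55.0 + 62476·19.4 + 71284·42.4 + 66778·34.2 + 62859·33.5 = 2301640 + 1212034.4 + 3022441.6 + 2283807.6 + 2105776.5 = 10925700.1.
Divide by N: 10925700.1 / 305245 = 35.7932... → 35.79.

35.79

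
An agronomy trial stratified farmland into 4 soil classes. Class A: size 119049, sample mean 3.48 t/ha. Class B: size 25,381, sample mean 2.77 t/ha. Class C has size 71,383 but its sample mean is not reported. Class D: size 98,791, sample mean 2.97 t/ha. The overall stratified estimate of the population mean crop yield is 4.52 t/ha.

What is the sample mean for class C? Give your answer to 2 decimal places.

9.02

Σ Nₕx̄ₕ = N·μ, so 71383·x̄_C = 314604·4.52 − (119049·3.48 + 25381·2.77 + 98791·2.97).
= 1422010.08 − 778005.16 = 644004.92.
x̄_C = 644004.92 / 71383 = 9.0218... → 9.02.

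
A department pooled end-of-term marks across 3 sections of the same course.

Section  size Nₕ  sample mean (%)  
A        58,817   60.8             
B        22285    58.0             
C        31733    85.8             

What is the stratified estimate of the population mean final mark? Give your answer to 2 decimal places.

N = 112835; weights Wₕ = Nₕ/N = (0.5213, 0.1975, 0.2812).
x̄_st = Σ Wₕ·x̄ₕ = 0.5213·60.8 + 0.1975·58.0 + 0.2812·85.8 ≈ 67.2778...
→ 67.28.

67.28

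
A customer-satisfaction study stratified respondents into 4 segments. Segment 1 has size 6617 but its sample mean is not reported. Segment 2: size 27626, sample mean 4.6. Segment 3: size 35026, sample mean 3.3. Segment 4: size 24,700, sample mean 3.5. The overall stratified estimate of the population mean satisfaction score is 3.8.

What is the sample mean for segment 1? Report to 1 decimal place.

N = 6617 + 27626 + 35026 + 24700 = 93969.
Overall total = μ·N = 3.8·93969 = 357082.2.
Subtract the known strata: 27626·4.6 + 35026·3.3 + 24700·3.5 = 329115.4.
Remaining total for segment 1: 357082.2 − 329115.4 = 27966.8.
Divide by its size: 27966.8 / 6617 = 4.227... → 4.2.

4.2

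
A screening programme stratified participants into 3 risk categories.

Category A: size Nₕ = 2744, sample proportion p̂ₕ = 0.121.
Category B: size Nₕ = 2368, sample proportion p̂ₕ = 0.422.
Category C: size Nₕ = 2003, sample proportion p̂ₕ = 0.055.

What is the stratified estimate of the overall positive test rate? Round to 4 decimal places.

0.2026

Wₕ = Nₕ/N with N = 7115: 0.3857, 0.3328, 0.2815.
p̂_st = 0.3857·0.121 + 0.3328·0.422 + 0.2815·0.055 ≈ 0.202598... → 0.2026.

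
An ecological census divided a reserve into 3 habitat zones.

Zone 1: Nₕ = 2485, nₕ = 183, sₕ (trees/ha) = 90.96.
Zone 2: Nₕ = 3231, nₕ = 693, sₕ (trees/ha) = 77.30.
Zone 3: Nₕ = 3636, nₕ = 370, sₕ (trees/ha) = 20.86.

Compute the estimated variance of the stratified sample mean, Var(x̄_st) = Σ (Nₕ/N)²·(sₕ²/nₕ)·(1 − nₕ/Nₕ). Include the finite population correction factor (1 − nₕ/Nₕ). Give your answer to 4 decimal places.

3.9253

N = 9352; Wₕ = Nₕ/N.
zone 1: (2485/9352)²·90.96²/183·(1 − 183/2485) = 2.9571444
zone 2: (3231/9352)²·77.30²/693·(1 − 693/3231) = 0.8084354
zone 3: (3636/9352)²·20.86²/370·(1 − 370/3636) = 0.1596827
Sum = 3.9252625 → 3.9253.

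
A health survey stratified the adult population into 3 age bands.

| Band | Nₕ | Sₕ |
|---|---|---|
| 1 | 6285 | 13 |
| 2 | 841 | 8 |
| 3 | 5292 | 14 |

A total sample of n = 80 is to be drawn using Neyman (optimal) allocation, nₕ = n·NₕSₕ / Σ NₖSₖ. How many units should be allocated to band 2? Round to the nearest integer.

3

1: NₕSₕ = 6285·13 = 81705
2: NₕSₕ = 841·8 = 6728
3: NₕSₕ = 5292·14 = 74088
Σ NₕSₕ = 162521.
n_2 = 80·6728/162521 = 3.312... → 3.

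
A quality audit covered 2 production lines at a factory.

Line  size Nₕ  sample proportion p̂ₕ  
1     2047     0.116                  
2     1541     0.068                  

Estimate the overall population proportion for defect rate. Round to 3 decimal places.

0.095

N = 2047 + 1541 = 3588.
Overall proportion = Σ (Nₕ/N)·p̂ₕ.
Σ Nₕp̂ₕ = 237.452 + 104.788 = 342.24.
342.24 / 3588 = 0.09538... → 0.095.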